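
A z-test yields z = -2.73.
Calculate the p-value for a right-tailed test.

For z = -2.73:
p = P(Z > -2.73) = 1 - Φ(-2.73) = 0.9968

Answer: p-value ≈ 0.9968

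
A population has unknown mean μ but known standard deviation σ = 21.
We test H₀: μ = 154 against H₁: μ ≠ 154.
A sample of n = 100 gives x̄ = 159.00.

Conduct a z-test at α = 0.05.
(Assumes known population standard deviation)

Standard error: SE = σ/√n = 21/√100 = 2.1000
z-statistic: z = (x̄ - μ₀)/SE = (159.00 - 154)/2.1000 = 2.3810
Critical value: ±1.960
p-value = 0.0173
Decision: reject H₀

Answer: z = 2.3810, reject H₀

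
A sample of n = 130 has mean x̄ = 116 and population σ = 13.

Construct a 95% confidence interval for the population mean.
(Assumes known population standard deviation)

Answer: (113.7652, 118.2348)

Derivation:
Confidence level: 95%, α = 0.05
z_0.025 = 1.960
SE = σ/√n = 13/√130 = 1.1402
Margin of error = 1.960 × 1.1402 = 2.2348
CI: x̄ ± margin = 116 ± 2.2348
CI: (113.7652, 118.2348)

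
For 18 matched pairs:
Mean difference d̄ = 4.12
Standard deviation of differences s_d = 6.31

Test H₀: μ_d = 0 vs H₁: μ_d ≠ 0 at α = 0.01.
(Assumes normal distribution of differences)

df = n - 1 = 17
SE = s_d/√n = 6.31/√18 = 1.4873
t = d̄/SE = 4.12/1.4873 = 2.7701
Critical value: t_{0.005,17} = ±2.898
p-value ≈ 0.0131
Decision: fail to reject H₀

Answer: t = 2.7701, fail to reject H₀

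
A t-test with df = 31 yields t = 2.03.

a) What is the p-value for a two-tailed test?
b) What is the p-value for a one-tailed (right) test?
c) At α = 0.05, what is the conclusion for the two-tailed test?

Using t-distribution with df = 31:
a) Two-tailed: p = 2×P(T > 2.03) = 0.0510
b) One-tailed: p = P(T > 2.03) = 0.0255
c) 0.0510 ≥ 0.05, fail to reject H₀

Answer: a) 0.0510, b) 0.0255, c) fail to reject H₀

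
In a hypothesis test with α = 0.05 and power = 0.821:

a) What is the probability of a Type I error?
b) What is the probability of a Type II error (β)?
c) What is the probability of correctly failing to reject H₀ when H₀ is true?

Answer: a) 0.05, b) 0.179, c) 0.95

Derivation:
a) Type I error probability = α = 0.05
b) Power = P(reject H₀ | H₁ true) = 1 - β = 0.821, so Type II error probability = β = 1 - Power = 0.179
c) P(fail to reject H₀ | H₀ true) = 1 - α = 0.95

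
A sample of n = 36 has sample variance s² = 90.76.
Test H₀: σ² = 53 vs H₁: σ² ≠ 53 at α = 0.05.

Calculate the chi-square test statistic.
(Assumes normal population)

Answer: χ² = 59.9358, reject H₀

Derivation:
df = n - 1 = 35
χ² = (n-1)s²/σ₀² = 35×90.76/53 = 59.9358
Critical values: χ²_{0.975,35} = 20.569, χ²_{0.025,35} = 53.203
Rejection region: χ² < 20.569 or χ² > 53.203
Decision: reject H₀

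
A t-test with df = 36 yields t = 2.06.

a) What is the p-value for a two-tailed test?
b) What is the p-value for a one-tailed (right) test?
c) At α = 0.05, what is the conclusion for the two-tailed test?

Using t-distribution with df = 36:
a) Two-tailed: p = 2×P(T > 2.06) = 0.0467
b) One-tailed: p = P(T > 2.06) = 0.0233
c) 0.0467 < 0.05, reject H₀

Answer: a) 0.0467, b) 0.0233, c) reject H₀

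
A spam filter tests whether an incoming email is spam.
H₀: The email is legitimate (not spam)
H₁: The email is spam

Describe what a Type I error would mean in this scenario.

A Type I error (probability α) occurs when we reject a true H₀.
A Type II error (probability β) occurs when we fail to reject a false H₀.

Answer: Marking a legitimate email as spam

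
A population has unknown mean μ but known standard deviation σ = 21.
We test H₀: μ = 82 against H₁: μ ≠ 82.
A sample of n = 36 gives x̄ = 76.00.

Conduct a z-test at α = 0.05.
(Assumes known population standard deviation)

Answer: z = -1.7143, fail to reject H₀

Derivation:
Standard error: SE = σ/√n = 21/√36 = 3.5000
z-statistic: z = (x̄ - μ₀)/SE = (76.00 - 82)/3.5000 = -1.7143
Critical value: ±1.960
p-value = 0.0865
Decision: fail to reject H₀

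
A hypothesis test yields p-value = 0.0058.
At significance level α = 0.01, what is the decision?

Answer: reject H₀

Derivation:
Compare p-value to α:
0.0058 < 0.01
Decision: reject H₀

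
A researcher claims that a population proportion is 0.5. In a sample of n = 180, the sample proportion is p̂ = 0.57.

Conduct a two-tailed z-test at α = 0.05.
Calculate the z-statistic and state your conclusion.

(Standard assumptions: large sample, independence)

H₀: p = 0.5, H₁: p ≠ 0.5
Standard error: SE = √(p₀(1-p₀)/n) = √(0.5×0.5/180) = 0.037268
z-statistic: z = (p̂ - p₀)/SE = (0.57 - 0.5)/0.037268 = 1.8783
Critical value: z_0.025 = ±1.960
p-value = 0.0603
Decision: fail to reject H₀ at α = 0.05

Answer: z = 1.8783, fail to reject H₀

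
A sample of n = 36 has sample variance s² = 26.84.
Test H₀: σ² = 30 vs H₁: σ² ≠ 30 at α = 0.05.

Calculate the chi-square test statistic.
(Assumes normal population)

Answer: χ² = 31.3133, fail to reject H₀

Derivation:
df = n - 1 = 35
χ² = (n-1)s²/σ₀² = 35×26.84/30 = 31.3133
Critical values: χ²_{0.975,35} = 20.569, χ²_{0.025,35} = 53.203
Rejection region: χ² < 20.569 or χ² > 53.203
Decision: fail to reject H₀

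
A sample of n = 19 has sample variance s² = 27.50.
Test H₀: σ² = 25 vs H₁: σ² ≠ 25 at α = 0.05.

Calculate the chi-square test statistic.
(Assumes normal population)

Answer: χ² = 19.8000, fail to reject H₀

Derivation:
df = n - 1 = 18
χ² = (n-1)s²/σ₀² = 18×27.50/25 = 19.8000
Critical values: χ²_{0.975,18} = 8.231, χ²_{0.025,18} = 31.526
Rejection region: χ² < 8.231 or χ² > 31.526
Decision: fail to reject H₀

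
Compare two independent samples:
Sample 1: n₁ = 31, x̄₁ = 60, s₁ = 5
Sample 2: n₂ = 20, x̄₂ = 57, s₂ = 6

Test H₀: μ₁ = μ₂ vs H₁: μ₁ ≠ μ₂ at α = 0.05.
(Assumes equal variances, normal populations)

Answer: t = 1.9336, fail to reject H₀

Derivation:
Pooled variance: s²_p = [30×5² + 19×6²]/(49) = 29.2653
s_p = 5.4097
SE = s_p×√(1/n₁ + 1/n₂) = 5.4097×√(1/31 + 1/20) = 1.5515
t = (x̄₁ - x̄₂)/SE = (60 - 57)/1.5515 = 1.9336
df = 49, t-critical = ±2.010
Decision: fail to reject H₀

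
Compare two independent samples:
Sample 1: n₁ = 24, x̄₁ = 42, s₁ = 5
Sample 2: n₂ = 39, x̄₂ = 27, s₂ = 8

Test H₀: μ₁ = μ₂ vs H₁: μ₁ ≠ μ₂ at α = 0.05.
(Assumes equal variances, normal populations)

Pooled variance: s²_p = [23×5² + 38×8²]/(61) = 49.2951
s_p = 7.0210
SE = s_p×√(1/n₁ + 1/n₂) = 7.0210×√(1/24 + 1/39) = 1.8215
t = (x̄₁ - x̄₂)/SE = (42 - 27)/1.8215 = 8.2350
df = 61, t-critical = ±2.000
Decision: reject H₀

Answer: t = 8.2350, reject H₀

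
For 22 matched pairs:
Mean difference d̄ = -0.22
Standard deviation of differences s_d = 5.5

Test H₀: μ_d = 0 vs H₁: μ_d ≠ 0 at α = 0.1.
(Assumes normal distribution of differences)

Answer: t = -0.1876, fail to reject H₀

Derivation:
df = n - 1 = 21
SE = s_d/√n = 5.5/√22 = 1.1726
t = d̄/SE = -0.22/1.1726 = -0.1876
Critical value: t_{0.05,21} = ±1.721
p-value ≈ 0.8530
Decision: fail to reject H₀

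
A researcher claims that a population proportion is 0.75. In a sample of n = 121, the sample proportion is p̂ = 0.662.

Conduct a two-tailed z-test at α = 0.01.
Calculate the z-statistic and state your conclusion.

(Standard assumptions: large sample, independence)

Answer: z = -2.2355, fail to reject H₀

Derivation:
H₀: p = 0.75, H₁: p ≠ 0.75
Standard error: SE = √(p₀(1-p₀)/n) = √(0.75×0.25/121) = 0.039365
z-statistic: z = (p̂ - p₀)/SE = (0.662 - 0.75)/0.039365 = -2.2355
Critical value: z_0.005 = ±2.576
p-value = 0.0254
Decision: fail to reject H₀ at α = 0.01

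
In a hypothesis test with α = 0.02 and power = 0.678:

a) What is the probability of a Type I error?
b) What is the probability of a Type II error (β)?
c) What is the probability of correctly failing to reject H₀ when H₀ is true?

a) Type I error probability = α = 0.02
b) Power = P(reject H₀ | H₁ true) = 1 - β = 0.678, so Type II error probability = β = 1 - Power = 0.322
c) P(fail to reject H₀ | H₀ true) = 1 - α = 0.98

Answer: a) 0.02, b) 0.322, c) 0.98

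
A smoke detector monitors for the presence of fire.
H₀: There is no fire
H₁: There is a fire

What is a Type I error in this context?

Type I error: rejecting H₀ when it is actually true (false positive).
Type II error: failing to reject H₀ when H₁ is actually true (false negative).

Answer: The alarm sounds when there is no fire (false alarm)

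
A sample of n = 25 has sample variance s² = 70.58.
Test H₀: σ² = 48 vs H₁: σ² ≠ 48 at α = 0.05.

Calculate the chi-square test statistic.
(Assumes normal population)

Answer: χ² = 35.2900, fail to reject H₀

Derivation:
df = n - 1 = 24
χ² = (n-1)s²/σ₀² = 24×70.58/48 = 35.2900
Critical values: χ²_{0.975,24} = 12.401, χ²_{0.025,24} = 39.364
Rejection region: χ² < 12.401 or χ² > 39.364
Decision: fail to reject H₀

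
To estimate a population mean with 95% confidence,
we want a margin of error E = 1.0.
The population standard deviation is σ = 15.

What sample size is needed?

z_0.025 = 1.960
n = (z×σ/E)² = (1.960×15/1.0)²
n = 864.3600
Round up: n = 865

Answer: n = 865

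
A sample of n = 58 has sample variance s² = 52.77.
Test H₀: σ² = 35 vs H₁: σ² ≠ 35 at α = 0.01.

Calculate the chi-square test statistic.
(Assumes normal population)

df = n - 1 = 57
χ² = (n-1)s²/σ₀² = 57×52.77/35 = 85.9397
Critical values: χ²_{0.995,57} = 33.248, χ²_{0.005,57} = 88.236
Rejection region: χ² < 33.248 or χ² > 88.236
Decision: fail to reject H₀

Answer: χ² = 85.9397, fail to reject H₀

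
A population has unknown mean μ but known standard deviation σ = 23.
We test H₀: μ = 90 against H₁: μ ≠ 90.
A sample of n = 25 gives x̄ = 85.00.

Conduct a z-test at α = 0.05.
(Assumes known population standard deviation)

Answer: z = -1.0870, fail to reject H₀

Derivation:
Standard error: SE = σ/√n = 23/√25 = 4.6000
z-statistic: z = (x̄ - μ₀)/SE = (85.00 - 90)/4.6000 = -1.0870
Critical value: ±1.960
p-value = 0.2770
Decision: fail to reject H₀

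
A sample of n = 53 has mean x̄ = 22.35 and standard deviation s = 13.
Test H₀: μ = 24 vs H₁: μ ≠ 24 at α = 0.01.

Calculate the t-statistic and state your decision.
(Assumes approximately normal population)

df = n - 1 = 52
SE = s/√n = 13/√53 = 1.7857
t = (x̄ - μ₀)/SE = (22.35 - 24)/1.7857 = -0.9240
Critical value: t_{0.005,52} = ±2.674
p-value ≈ 0.3598
Decision: fail to reject H₀

Answer: t = -0.9240, fail to reject H₀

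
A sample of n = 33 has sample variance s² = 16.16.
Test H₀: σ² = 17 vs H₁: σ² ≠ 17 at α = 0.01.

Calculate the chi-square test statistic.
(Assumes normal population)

df = n - 1 = 32
χ² = (n-1)s²/σ₀² = 32×16.16/17 = 30.4188
Critical values: χ²_{0.995,32} = 15.134, χ²_{0.005,32} = 56.328
Rejection region: χ² < 15.134 or χ² > 56.328
Decision: fail to reject H₀

Answer: χ² = 30.4188, fail to reject H₀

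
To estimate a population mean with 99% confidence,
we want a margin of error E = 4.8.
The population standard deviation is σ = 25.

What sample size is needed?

Answer: n = 181

Derivation:
z_0.005 = 2.576
n = (z×σ/E)² = (2.576×25/4.8)²
n = 180.0069
Round up: n = 181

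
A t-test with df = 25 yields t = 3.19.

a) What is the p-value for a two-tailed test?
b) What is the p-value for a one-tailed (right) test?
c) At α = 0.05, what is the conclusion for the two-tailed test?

Answer: a) 0.0038, b) 0.0019, c) reject H₀

Derivation:
Using t-distribution with df = 25:
a) Two-tailed: p = 2×P(T > 3.19) = 0.0038
b) One-tailed: p = P(T > 3.19) = 0.0019
c) 0.0038 < 0.05, reject H₀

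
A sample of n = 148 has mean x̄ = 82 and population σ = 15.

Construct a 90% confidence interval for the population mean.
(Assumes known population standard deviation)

Confidence level: 90%, α = 0.1
z_0.05 = 1.645
SE = σ/√n = 15/√148 = 1.2330
Margin of error = 1.645 × 1.2330 = 2.0283
CI: x̄ ± margin = 82 ± 2.0283
CI: (79.9717, 84.0283)

Answer: (79.9717, 84.0283)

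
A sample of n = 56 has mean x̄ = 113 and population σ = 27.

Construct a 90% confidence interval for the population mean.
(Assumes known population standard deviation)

Answer: (107.0648, 118.9352)

Derivation:
Confidence level: 90%, α = 0.1
z_0.05 = 1.645
SE = σ/√n = 27/√56 = 3.6080
Margin of error = 1.645 × 3.6080 = 5.9352
CI: x̄ ± margin = 113 ± 5.9352
CI: (107.0648, 118.9352)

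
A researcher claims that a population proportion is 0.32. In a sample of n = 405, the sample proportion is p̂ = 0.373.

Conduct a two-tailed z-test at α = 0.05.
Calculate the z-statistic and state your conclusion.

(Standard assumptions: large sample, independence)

Answer: z = 2.2866, reject H₀

Derivation:
H₀: p = 0.32, H₁: p ≠ 0.32
Standard error: SE = √(p₀(1-p₀)/n) = √(0.32×0.68/405) = 0.023179
z-statistic: z = (p̂ - p₀)/SE = (0.373 - 0.32)/0.023179 = 2.2866
Critical value: z_0.025 = ±1.960
p-value = 0.0222
Decision: reject H₀ at α = 0.05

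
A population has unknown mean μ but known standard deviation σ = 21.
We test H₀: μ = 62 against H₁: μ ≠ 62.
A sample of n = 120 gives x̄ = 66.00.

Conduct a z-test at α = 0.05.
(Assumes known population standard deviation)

Standard error: SE = σ/√n = 21/√120 = 1.9170
z-statistic: z = (x̄ - μ₀)/SE = (66.00 - 62)/1.9170 = 2.0866
Critical value: ±1.960
p-value = 0.0369
Decision: reject H₀

Answer: z = 2.0866, reject H₀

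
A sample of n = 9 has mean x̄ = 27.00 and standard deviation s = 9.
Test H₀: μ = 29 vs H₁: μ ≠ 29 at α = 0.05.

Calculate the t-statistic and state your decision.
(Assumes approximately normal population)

df = n - 1 = 8
SE = s/√n = 9/√9 = 3.0000
t = (x̄ - μ₀)/SE = (27.00 - 29)/3.0000 = -0.6667
Critical value: t_{0.025,8} = ±2.306
p-value ≈ 0.5237
Decision: fail to reject H₀

Answer: t = -0.6667, fail to reject H₀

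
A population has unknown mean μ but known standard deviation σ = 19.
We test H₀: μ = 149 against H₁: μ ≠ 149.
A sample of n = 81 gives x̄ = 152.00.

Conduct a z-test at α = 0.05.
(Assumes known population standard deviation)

Standard error: SE = σ/√n = 19/√81 = 2.1111
z-statistic: z = (x̄ - μ₀)/SE = (152.00 - 149)/2.1111 = 1.4211
Critical value: ±1.960
p-value = 0.1553
Decision: fail to reject H₀

Answer: z = 1.4211, fail to reject H₀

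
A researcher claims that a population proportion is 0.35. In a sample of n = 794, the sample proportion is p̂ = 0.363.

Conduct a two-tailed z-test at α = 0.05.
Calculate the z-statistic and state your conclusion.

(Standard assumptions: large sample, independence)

H₀: p = 0.35, H₁: p ≠ 0.35
Standard error: SE = √(p₀(1-p₀)/n) = √(0.35×0.65/794) = 0.016927
z-statistic: z = (p̂ - p₀)/SE = (0.363 - 0.35)/0.016927 = 0.7680
Critical value: z_0.025 = ±1.960
p-value = 0.4425
Decision: fail to reject H₀ at α = 0.05

Answer: z = 0.7680, fail to reject H₀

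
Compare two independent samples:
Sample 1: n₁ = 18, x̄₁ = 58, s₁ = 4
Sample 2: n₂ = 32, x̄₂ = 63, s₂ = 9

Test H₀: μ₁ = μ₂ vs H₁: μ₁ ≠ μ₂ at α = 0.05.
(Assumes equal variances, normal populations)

Pooled variance: s²_p = [17×4² + 31×9²]/(48) = 57.9792
s_p = 7.6144
SE = s_p×√(1/n₁ + 1/n₂) = 7.6144×√(1/18 + 1/32) = 2.2434
t = (x̄₁ - x̄₂)/SE = (58 - 63)/2.2434 = -2.2288
df = 48, t-critical = ±2.011
Decision: reject H₀

Answer: t = -2.2288, reject H₀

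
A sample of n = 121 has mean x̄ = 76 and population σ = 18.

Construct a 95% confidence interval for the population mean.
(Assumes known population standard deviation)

Confidence level: 95%, α = 0.05
z_0.025 = 1.960
SE = σ/√n = 18/√121 = 1.6364
Margin of error = 1.960 × 1.6364 = 3.2073
CI: x̄ ± margin = 76 ± 3.2073
CI: (72.7927, 79.2073)

Answer: (72.7927, 79.2073)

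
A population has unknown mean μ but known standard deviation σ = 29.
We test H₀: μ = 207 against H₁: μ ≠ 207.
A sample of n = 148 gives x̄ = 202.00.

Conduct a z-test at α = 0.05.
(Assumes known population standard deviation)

Standard error: SE = σ/√n = 29/√148 = 2.3838
z-statistic: z = (x̄ - μ₀)/SE = (202.00 - 207)/2.3838 = -2.0975
Critical value: ±1.960
p-value = 0.0359
Decision: reject H₀

Answer: z = -2.0975, reject H₀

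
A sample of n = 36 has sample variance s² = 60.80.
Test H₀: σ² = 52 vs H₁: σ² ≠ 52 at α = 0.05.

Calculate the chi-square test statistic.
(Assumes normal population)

df = n - 1 = 35
χ² = (n-1)s²/σ₀² = 35×60.80/52 = 40.9231
Critical values: χ²_{0.975,35} = 20.569, χ²_{0.025,35} = 53.203
Rejection region: χ² < 20.569 or χ² > 53.203
Decision: fail to reject H₀

Answer: χ² = 40.9231, fail to reject H₀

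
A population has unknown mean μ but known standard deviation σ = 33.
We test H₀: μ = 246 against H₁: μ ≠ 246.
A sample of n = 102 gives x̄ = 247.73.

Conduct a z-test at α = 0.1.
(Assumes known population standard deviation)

Answer: z = 0.5295, fail to reject H₀

Derivation:
Standard error: SE = σ/√n = 33/√102 = 3.2675
z-statistic: z = (x̄ - μ₀)/SE = (247.73 - 246)/3.2675 = 0.5295
Critical value: ±1.645
p-value = 0.5965
Decision: fail to reject H₀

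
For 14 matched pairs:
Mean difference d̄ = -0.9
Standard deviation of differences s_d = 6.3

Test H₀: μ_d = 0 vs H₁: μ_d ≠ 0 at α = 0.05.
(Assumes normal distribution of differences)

Answer: t = -0.5345, fail to reject H₀

Derivation:
df = n - 1 = 13
SE = s_d/√n = 6.3/√14 = 1.6837
t = d̄/SE = -0.9/1.6837 = -0.5345
Critical value: t_{0.025,13} = ±2.160
p-value ≈ 0.6020
Decision: fail to reject H₀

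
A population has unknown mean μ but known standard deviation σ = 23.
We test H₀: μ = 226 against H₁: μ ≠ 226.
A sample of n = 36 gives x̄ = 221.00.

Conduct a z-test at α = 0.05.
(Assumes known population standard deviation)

Standard error: SE = σ/√n = 23/√36 = 3.8333
z-statistic: z = (x̄ - μ₀)/SE = (221.00 - 226)/3.8333 = -1.3044
Critical value: ±1.960
p-value = 0.1921
Decision: fail to reject H₀

Answer: z = -1.3044, fail to reject H₀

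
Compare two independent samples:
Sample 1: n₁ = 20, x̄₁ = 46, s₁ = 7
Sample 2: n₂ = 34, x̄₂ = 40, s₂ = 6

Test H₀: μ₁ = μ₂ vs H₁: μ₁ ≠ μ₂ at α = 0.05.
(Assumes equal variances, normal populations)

Pooled variance: s²_p = [19×7² + 33×6²]/(52) = 40.7500
s_p = 6.3836
SE = s_p×√(1/n₁ + 1/n₂) = 6.3836×√(1/20 + 1/34) = 1.7989
t = (x̄₁ - x̄₂)/SE = (46 - 40)/1.7989 = 3.3354
df = 52, t-critical = ±2.007
Decision: reject H₀

Answer: t = 3.3354, reject H₀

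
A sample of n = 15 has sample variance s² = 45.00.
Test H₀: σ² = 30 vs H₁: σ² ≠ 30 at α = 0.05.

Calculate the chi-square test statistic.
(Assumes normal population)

Answer: χ² = 21.0000, fail to reject H₀

Derivation:
df = n - 1 = 14
χ² = (n-1)s²/σ₀² = 14×45.00/30 = 21.0000
Critical values: χ²_{0.975,14} = 5.629, χ²_{0.025,14} = 26.119
Rejection region: χ² < 5.629 or χ² > 26.119
Decision: fail to reject H₀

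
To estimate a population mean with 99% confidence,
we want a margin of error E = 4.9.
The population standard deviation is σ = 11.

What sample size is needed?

z_0.005 = 2.576
n = (z×σ/E)² = (2.576×11/4.9)²
n = 33.4414
Round up: n = 34

Answer: n = 34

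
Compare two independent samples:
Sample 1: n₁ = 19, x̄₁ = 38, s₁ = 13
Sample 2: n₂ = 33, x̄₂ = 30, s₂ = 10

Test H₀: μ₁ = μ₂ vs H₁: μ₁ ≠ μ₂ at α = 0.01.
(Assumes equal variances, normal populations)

Pooled variance: s²_p = [18×13² + 32×10²]/(50) = 124.8400
s_p = 11.1732
SE = s_p×√(1/n₁ + 1/n₂) = 11.1732×√(1/19 + 1/33) = 3.2177
t = (x̄₁ - x̄₂)/SE = (38 - 30)/3.2177 = 2.4862
df = 50, t-critical = ±2.678
Decision: fail to reject H₀

Answer: t = 2.4862, fail to reject H₀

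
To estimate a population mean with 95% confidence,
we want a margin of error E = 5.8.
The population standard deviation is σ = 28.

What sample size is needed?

z_0.025 = 1.960
n = (z×σ/E)² = (1.960×28/5.8)²
n = 89.5307
Round up: n = 90

Answer: n = 90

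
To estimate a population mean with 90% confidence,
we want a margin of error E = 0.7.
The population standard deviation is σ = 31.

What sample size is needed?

Answer: n = 5308

Derivation:
z_0.05 = 1.645
n = (z×σ/E)² = (1.645×31/0.7)²
n = 5307.1225
Round up: n = 5308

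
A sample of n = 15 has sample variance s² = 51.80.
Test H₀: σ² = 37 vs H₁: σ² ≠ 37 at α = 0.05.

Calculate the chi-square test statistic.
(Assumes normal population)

Answer: χ² = 19.6000, fail to reject H₀

Derivation:
df = n - 1 = 14
χ² = (n-1)s²/σ₀² = 14×51.80/37 = 19.6000
Critical values: χ²_{0.975,14} = 5.629, χ²_{0.025,14} = 26.119
Rejection region: χ² < 5.629 or χ² > 26.119
Decision: fail to reject H₀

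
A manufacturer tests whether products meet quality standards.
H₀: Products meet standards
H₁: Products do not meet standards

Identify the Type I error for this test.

A Type I error (probability α) occurs when we reject a true H₀.
A Type II error (probability β) occurs when we fail to reject a false H₀.

Answer: Rejecting good products that actually meet standards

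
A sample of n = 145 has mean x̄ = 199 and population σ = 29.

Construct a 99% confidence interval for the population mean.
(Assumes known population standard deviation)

Confidence level: 99%, α = 0.01
z_0.005 = 2.576
SE = σ/√n = 29/√145 = 2.4083
Margin of error = 2.576 × 2.4083 = 6.2038
CI: x̄ ± margin = 199 ± 6.2038
CI: (192.7962, 205.2038)

Answer: (192.7962, 205.2038)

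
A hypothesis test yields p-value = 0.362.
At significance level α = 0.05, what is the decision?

Answer: fail to reject H₀

Derivation:
Compare p-value to α:
0.362 ≥ 0.05
Decision: fail to reject H₀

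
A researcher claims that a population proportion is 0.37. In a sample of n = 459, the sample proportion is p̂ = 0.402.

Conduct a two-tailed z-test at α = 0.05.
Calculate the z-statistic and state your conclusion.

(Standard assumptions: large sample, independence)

Answer: z = 1.4200, fail to reject H₀

Derivation:
H₀: p = 0.37, H₁: p ≠ 0.37
Standard error: SE = √(p₀(1-p₀)/n) = √(0.37×0.63/459) = 0.022535
z-statistic: z = (p̂ - p₀)/SE = (0.402 - 0.37)/0.022535 = 1.4200
Critical value: z_0.025 = ±1.960
p-value = 0.1556
Decision: fail to reject H₀ at α = 0.05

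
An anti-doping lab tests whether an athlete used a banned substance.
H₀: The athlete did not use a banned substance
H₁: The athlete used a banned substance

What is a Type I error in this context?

Answer: Falsely accusing a clean athlete of doping

Derivation:
Type I error (α): Rejecting H₀ when H₀ is true
Type II error (β): Failing to reject H₀ when H₁ is true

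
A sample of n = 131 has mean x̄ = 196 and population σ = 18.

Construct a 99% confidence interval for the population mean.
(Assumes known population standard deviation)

Answer: (191.9487, 200.0513)

Derivation:
Confidence level: 99%, α = 0.01
z_0.005 = 2.576
SE = σ/√n = 18/√131 = 1.5727
Margin of error = 2.576 × 1.5727 = 4.0513
CI: x̄ ± margin = 196 ± 4.0513
CI: (191.9487, 200.0513)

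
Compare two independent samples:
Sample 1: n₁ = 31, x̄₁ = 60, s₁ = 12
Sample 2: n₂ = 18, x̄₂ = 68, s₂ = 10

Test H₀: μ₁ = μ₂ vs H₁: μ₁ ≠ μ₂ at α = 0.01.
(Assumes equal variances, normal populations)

Pooled variance: s²_p = [30×12² + 17×10²]/(47) = 128.0851
s_p = 11.3175
SE = s_p×√(1/n₁ + 1/n₂) = 11.3175×√(1/31 + 1/18) = 3.3538
t = (x̄₁ - x̄₂)/SE = (60 - 68)/3.3538 = -2.3854
df = 47, t-critical = ±2.685
Decision: fail to reject H₀

Answer: t = -2.3854, fail to reject H₀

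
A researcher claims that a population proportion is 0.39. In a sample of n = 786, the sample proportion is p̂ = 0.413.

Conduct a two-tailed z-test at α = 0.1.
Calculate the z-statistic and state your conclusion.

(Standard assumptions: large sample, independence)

Answer: z = 1.3221, fail to reject H₀

Derivation:
H₀: p = 0.39, H₁: p ≠ 0.39
Standard error: SE = √(p₀(1-p₀)/n) = √(0.39×0.61/786) = 0.017397
z-statistic: z = (p̂ - p₀)/SE = (0.413 - 0.39)/0.017397 = 1.3221
Critical value: z_0.05 = ±1.645
p-value = 0.1861
Decision: fail to reject H₀ at α = 0.1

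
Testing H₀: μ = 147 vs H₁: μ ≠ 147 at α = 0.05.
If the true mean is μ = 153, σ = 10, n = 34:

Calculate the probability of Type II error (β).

SE = σ/√n = 10/√34 = 1.7150
Critical values: μ₀ ± z_0.025×SE = 147 ± 1.960×1.7150
Acceptance region: (143.6386, 150.3614)
Under H₁ (μ = 153): z_high = (150.3614 - 153)/1.7150 = -1.5385, z_low = (143.6386 - 153)/1.7150 = -5.4585
β = P(not reject | H₁) = Φ(-1.5385) - Φ(-5.4585) ≈ 0.0620

Answer: β ≈ 0.0620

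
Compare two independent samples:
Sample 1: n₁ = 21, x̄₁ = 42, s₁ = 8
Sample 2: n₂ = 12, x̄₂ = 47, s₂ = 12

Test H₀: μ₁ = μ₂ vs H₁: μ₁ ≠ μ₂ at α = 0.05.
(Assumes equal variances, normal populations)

Answer: t = -1.4375, fail to reject H₀

Derivation:
Pooled variance: s²_p = [20×8² + 11×12²]/(31) = 92.3871
s_p = 9.6118
SE = s_p×√(1/n₁ + 1/n₂) = 9.6118×√(1/21 + 1/12) = 3.4783
t = (x̄₁ - x̄₂)/SE = (42 - 47)/3.4783 = -1.4375
df = 31, t-critical = ±2.040
Decision: fail to reject H₀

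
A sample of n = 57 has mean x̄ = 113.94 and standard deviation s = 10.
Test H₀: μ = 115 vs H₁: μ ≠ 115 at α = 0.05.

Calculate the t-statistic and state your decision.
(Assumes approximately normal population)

Answer: t = -0.8003, fail to reject H₀

Derivation:
df = n - 1 = 56
SE = s/√n = 10/√57 = 1.3245
t = (x̄ - μ₀)/SE = (113.94 - 115)/1.3245 = -0.8003
Critical value: t_{0.025,56} = ±2.003
p-value ≈ 0.4269
Decision: fail to reject H₀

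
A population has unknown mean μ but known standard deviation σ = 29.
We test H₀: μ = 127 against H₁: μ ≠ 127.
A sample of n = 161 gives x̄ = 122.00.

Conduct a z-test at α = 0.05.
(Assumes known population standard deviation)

Standard error: SE = σ/√n = 29/√161 = 2.2855
z-statistic: z = (x̄ - μ₀)/SE = (122.00 - 127)/2.2855 = -2.1877
Critical value: ±1.960
p-value = 0.0287
Decision: reject H₀

Answer: z = -2.1877, reject H₀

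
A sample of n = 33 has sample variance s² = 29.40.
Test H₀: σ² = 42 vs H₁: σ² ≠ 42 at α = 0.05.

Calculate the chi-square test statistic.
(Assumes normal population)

Answer: χ² = 22.4000, fail to reject H₀

Derivation:
df = n - 1 = 32
χ² = (n-1)s²/σ₀² = 32×29.40/42 = 22.4000
Critical values: χ²_{0.975,32} = 18.291, χ²_{0.025,32} = 49.480
Rejection region: χ² < 18.291 or χ² > 49.480
Decision: fail to reject H₀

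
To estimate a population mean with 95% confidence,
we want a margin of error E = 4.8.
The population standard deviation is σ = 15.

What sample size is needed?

Answer: n = 38

Derivation:
z_0.025 = 1.960
n = (z×σ/E)² = (1.960×15/4.8)²
n = 37.5156
Round up: n = 38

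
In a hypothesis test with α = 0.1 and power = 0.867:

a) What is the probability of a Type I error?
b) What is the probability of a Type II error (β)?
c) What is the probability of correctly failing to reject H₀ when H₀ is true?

a) Type I error probability = α = 0.1
b) Power = P(reject H₀ | H₁ true) = 1 - β = 0.867, so Type II error probability = β = 1 - Power = 0.133
c) P(fail to reject H₀ | H₀ true) = 1 - α = 0.9

Answer: a) 0.1, b) 0.133, c) 0.9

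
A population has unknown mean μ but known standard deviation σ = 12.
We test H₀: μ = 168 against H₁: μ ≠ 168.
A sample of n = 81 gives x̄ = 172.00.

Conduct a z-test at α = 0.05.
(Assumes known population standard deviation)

Standard error: SE = σ/√n = 12/√81 = 1.3333
z-statistic: z = (x̄ - μ₀)/SE = (172.00 - 168)/1.3333 = 3.0001
Critical value: ±1.960
p-value = 0.0027
Decision: reject H₀

Answer: z = 3.0001, reject H₀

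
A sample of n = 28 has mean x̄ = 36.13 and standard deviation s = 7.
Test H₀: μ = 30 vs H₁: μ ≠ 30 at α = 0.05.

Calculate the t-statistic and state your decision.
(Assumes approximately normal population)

df = n - 1 = 27
SE = s/√n = 7/√28 = 1.3229
t = (x̄ - μ₀)/SE = (36.13 - 30)/1.3229 = 4.6338
Critical value: t_{0.025,27} = ±2.052
p-value ≈ 0.0001
Decision: reject H₀

Answer: t = 4.6338, reject H₀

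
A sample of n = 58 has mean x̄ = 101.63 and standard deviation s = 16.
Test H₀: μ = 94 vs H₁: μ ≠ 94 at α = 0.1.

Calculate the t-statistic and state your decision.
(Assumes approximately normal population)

df = n - 1 = 57
SE = s/√n = 16/√58 = 2.1009
t = (x̄ - μ₀)/SE = (101.63 - 94)/2.1009 = 3.6318
Critical value: t_{0.05,57} = ±1.672
p-value ≈ 0.0006
Decision: reject H₀

Answer: t = 3.6318, reject H₀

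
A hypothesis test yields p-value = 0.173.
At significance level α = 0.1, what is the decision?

Compare p-value to α:
0.173 ≥ 0.1
Decision: fail to reject H₀

Answer: fail to reject H₀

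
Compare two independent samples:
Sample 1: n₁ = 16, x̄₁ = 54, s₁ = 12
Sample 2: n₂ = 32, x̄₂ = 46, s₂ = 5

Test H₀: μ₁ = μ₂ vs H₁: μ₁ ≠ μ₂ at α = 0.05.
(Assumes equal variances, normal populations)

Answer: t = 3.2709, reject H₀

Derivation:
Pooled variance: s²_p = [15×12² + 31×5²]/(46) = 63.8043
s_p = 7.9878
SE = s_p×√(1/n₁ + 1/n₂) = 7.9878×√(1/16 + 1/32) = 2.4458
t = (x̄₁ - x̄₂)/SE = (54 - 46)/2.4458 = 3.2709
df = 46, t-critical = ±2.013
Decision: reject H₀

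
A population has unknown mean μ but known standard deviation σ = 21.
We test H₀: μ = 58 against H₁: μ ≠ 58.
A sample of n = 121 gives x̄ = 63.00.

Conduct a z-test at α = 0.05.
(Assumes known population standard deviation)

Standard error: SE = σ/√n = 21/√121 = 1.9091
z-statistic: z = (x̄ - μ₀)/SE = (63.00 - 58)/1.9091 = 2.6190
Critical value: ±1.960
p-value = 0.0088
Decision: reject H₀

Answer: z = 2.6190, reject H₀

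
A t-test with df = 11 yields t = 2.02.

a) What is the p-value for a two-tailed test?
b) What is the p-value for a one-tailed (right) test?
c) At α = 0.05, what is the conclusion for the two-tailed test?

Answer: a) 0.0684, b) 0.0342, c) fail to reject H₀

Derivation:
Using t-distribution with df = 11:
a) Two-tailed: p = 2×P(T > 2.02) = 0.0684
b) One-tailed: p = P(T > 2.02) = 0.0342
c) 0.0684 ≥ 0.05, fail to reject H₀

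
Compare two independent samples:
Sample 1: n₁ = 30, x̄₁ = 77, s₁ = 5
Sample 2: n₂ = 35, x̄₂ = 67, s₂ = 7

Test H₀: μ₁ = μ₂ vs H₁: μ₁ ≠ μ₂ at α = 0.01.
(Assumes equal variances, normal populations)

Answer: t = 6.5240, reject H₀

Derivation:
Pooled variance: s²_p = [29×5² + 34×7²]/(63) = 37.9524
s_p = 6.1606
SE = s_p×√(1/n₁ + 1/n₂) = 6.1606×√(1/30 + 1/35) = 1.5328
t = (x̄₁ - x̄₂)/SE = (77 - 67)/1.5328 = 6.5240
df = 63, t-critical = ±2.656
Decision: reject H₀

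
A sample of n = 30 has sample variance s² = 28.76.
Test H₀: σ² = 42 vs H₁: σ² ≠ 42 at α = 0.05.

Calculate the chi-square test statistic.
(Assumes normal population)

Answer: χ² = 19.8581, fail to reject H₀

Derivation:
df = n - 1 = 29
χ² = (n-1)s²/σ₀² = 29×28.76/42 = 19.8581
Critical values: χ²_{0.975,29} = 16.047, χ²_{0.025,29} = 45.722
Rejection region: χ² < 16.047 or χ² > 45.722
Decision: fail to reject H₀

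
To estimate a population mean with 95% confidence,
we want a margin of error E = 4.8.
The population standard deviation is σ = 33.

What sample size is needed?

z_0.025 = 1.960
n = (z×σ/E)² = (1.960×33/4.8)²
n = 181.5756
Round up: n = 182

Answer: n = 182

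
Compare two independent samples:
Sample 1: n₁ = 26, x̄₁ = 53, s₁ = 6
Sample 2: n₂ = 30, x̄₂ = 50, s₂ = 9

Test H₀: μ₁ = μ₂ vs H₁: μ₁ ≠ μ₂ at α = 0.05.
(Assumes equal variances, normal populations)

Pooled variance: s²_p = [25×6² + 29×9²]/(54) = 60.1667
s_p = 7.7567
SE = s_p×√(1/n₁ + 1/n₂) = 7.7567×√(1/26 + 1/30) = 2.0784
t = (x̄₁ - x̄₂)/SE = (53 - 50)/2.0784 = 1.4434
df = 54, t-critical = ±2.005
Decision: fail to reject H₀

Answer: t = 1.4434, fail to reject H₀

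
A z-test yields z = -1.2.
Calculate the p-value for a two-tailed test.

Answer: p-value ≈ 0.2301

Derivation:
For z = -1.2:
p = 2×P(Z > |-1.2|) = 2×(1 - Φ(1.2)) = 0.2301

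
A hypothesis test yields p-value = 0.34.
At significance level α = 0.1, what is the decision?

Answer: fail to reject H₀

Derivation:
Compare p-value to α:
0.34 ≥ 0.1
Decision: fail to reject H₀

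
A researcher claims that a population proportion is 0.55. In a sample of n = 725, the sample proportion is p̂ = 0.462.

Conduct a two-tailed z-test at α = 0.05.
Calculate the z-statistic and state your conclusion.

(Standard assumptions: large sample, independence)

Answer: z = -4.7629, reject H₀

Derivation:
H₀: p = 0.55, H₁: p ≠ 0.55
Standard error: SE = √(p₀(1-p₀)/n) = √(0.55×0.45/725) = 0.018476
z-statistic: z = (p̂ - p₀)/SE = (0.462 - 0.55)/0.018476 = -4.7629
Critical value: z_0.025 = ±1.960
p-value < 0.0001
Decision: reject H₀ at α = 0.05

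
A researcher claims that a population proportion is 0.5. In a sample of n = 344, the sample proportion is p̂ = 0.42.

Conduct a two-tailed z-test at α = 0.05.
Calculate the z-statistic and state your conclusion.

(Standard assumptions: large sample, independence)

Answer: z = -2.9676, reject H₀

Derivation:
H₀: p = 0.5, H₁: p ≠ 0.5
Standard error: SE = √(p₀(1-p₀)/n) = √(0.5×0.5/344) = 0.026958
z-statistic: z = (p̂ - p₀)/SE = (0.42 - 0.5)/0.026958 = -2.9676
Critical value: z_0.025 = ±1.960
p-value = 0.0030
Decision: reject H₀ at α = 0.05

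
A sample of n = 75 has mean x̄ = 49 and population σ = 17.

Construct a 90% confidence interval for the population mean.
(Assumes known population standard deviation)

Answer: (45.7709, 52.2291)

Derivation:
Confidence level: 90%, α = 0.1
z_0.05 = 1.645
SE = σ/√n = 17/√75 = 1.9630
Margin of error = 1.645 × 1.9630 = 3.2291
CI: x̄ ± margin = 49 ± 3.2291
CI: (45.7709, 52.2291)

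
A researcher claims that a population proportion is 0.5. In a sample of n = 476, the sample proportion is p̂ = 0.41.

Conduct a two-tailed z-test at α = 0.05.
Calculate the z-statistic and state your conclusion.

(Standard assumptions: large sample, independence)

Answer: z = -3.9272, reject H₀

Derivation:
H₀: p = 0.5, H₁: p ≠ 0.5
Standard error: SE = √(p₀(1-p₀)/n) = √(0.5×0.5/476) = 0.022917
z-statistic: z = (p̂ - p₀)/SE = (0.41 - 0.5)/0.022917 = -3.9272
Critical value: z_0.025 = ±1.960
p-value = 0.0001
Decision: reject H₀ at α = 0.05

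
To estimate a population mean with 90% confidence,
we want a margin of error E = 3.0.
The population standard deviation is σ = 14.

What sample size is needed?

z_0.05 = 1.645
n = (z×σ/E)² = (1.645×14/3.0)²
n = 58.9312
Round up: n = 59

Answer: n = 59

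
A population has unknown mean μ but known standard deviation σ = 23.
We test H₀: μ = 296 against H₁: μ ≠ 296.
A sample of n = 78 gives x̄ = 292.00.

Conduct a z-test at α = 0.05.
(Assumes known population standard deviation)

Answer: z = -1.5360, fail to reject H₀

Derivation:
Standard error: SE = σ/√n = 23/√78 = 2.6042
z-statistic: z = (x̄ - μ₀)/SE = (292.00 - 296)/2.6042 = -1.5360
Critical value: ±1.960
p-value = 0.1245
Decision: fail to reject H₀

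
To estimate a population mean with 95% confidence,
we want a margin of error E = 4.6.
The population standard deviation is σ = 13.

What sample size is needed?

z_0.025 = 1.960
n = (z×σ/E)² = (1.960×13/4.6)²
n = 30.6820
Round up: n = 31

Answer: n = 31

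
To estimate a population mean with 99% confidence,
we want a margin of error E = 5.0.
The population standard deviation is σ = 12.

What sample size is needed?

Answer: n = 39

Derivation:
z_0.005 = 2.576
n = (z×σ/E)² = (2.576×12/5.0)²
n = 38.2221
Round up: n = 39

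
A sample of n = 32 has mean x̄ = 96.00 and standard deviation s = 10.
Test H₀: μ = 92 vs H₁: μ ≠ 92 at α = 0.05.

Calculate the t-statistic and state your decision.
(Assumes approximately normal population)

df = n - 1 = 31
SE = s/√n = 10/√32 = 1.7678
t = (x̄ - μ₀)/SE = (96.00 - 92)/1.7678 = 2.2627
Critical value: t_{0.025,31} = ±2.040
p-value ≈ 0.0308
Decision: reject H₀

Answer: t = 2.2627, reject H₀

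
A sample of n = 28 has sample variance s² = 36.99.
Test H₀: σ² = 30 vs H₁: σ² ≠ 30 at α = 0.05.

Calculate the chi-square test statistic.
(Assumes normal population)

df = n - 1 = 27
χ² = (n-1)s²/σ₀² = 27×36.99/30 = 33.2910
Critical values: χ²_{0.975,27} = 14.573, χ²_{0.025,27} = 43.195
Rejection region: χ² < 14.573 or χ² > 43.195
Decision: fail to reject H₀

Answer: χ² = 33.2910, fail to reject H₀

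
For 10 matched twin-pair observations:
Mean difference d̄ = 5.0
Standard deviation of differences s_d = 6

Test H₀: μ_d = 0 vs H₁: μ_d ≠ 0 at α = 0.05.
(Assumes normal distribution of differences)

Answer: t = 2.6352, reject H₀

Derivation:
df = n - 1 = 9
SE = s_d/√n = 6/√10 = 1.8974
t = d̄/SE = 5.0/1.8974 = 2.6352
Critical value: t_{0.025,9} = ±2.262
p-value ≈ 0.0271
Decision: reject H₀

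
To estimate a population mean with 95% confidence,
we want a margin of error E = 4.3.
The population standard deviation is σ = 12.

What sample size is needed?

z_0.025 = 1.960
n = (z×σ/E)² = (1.960×12/4.3)²
n = 29.9184
Round up: n = 30

Answer: n = 30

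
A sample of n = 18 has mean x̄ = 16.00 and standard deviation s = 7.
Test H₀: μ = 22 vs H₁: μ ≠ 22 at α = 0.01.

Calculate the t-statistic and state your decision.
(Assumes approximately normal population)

df = n - 1 = 17
SE = s/√n = 7/√18 = 1.6499
t = (x̄ - μ₀)/SE = (16.00 - 22)/1.6499 = -3.6366
Critical value: t_{0.005,17} = ±2.898
p-value ≈ 0.0020
Decision: reject H₀

Answer: t = -3.6366, reject H₀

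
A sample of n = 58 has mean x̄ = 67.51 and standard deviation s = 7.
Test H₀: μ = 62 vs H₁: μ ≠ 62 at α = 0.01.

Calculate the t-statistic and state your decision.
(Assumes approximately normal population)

df = n - 1 = 57
SE = s/√n = 7/√58 = 0.9191
t = (x̄ - μ₀)/SE = (67.51 - 62)/0.9191 = 5.9950
Critical value: t_{0.005,57} = ±2.665
p-value < 0.0001
Decision: reject H₀

Answer: t = 5.9950, reject H₀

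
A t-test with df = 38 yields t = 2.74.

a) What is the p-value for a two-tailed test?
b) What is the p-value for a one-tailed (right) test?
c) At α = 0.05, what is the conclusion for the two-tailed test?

Using t-distribution with df = 38:
a) Two-tailed: p = 2×P(T > 2.74) = 0.0093
b) One-tailed: p = P(T > 2.74) = 0.0047
c) 0.0093 < 0.05, reject H₀

Answer: a) 0.0093, b) 0.0047, c) reject H₀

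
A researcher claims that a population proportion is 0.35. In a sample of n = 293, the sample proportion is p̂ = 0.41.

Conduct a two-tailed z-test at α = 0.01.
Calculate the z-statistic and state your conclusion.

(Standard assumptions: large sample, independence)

Answer: z = 2.1532, fail to reject H₀

Derivation:
H₀: p = 0.35, H₁: p ≠ 0.35
Standard error: SE = √(p₀(1-p₀)/n) = √(0.35×0.65/293) = 0.027865
z-statistic: z = (p̂ - p₀)/SE = (0.41 - 0.35)/0.027865 = 2.1532
Critical value: z_0.005 = ±2.576
p-value = 0.0313
Decision: fail to reject H₀ at α = 0.01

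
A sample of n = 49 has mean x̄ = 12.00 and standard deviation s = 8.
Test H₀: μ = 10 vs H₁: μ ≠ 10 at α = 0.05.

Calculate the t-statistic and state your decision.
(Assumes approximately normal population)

df = n - 1 = 48
SE = s/√n = 8/√49 = 1.1429
t = (x̄ - μ₀)/SE = (12.00 - 10)/1.1429 = 1.7499
Critical value: t_{0.025,48} = ±2.011
p-value ≈ 0.0865
Decision: fail to reject H₀

Answer: t = 1.7499, fail to reject H₀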